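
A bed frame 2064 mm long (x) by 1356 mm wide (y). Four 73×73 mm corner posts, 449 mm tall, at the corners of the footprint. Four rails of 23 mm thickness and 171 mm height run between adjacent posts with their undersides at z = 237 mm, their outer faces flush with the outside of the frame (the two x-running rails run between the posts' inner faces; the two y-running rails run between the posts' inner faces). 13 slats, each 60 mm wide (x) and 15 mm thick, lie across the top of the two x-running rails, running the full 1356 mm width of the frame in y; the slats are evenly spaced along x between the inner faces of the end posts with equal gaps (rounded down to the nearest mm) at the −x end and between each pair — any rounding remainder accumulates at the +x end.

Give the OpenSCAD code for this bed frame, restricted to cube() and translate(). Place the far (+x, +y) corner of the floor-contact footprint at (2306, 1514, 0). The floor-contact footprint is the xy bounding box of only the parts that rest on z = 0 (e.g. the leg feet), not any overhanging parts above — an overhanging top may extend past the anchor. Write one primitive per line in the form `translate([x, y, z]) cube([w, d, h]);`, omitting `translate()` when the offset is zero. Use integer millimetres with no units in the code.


translate([242, 158, 0]) cube([73, 73, 449]);
translate([242, 1441, 0]) cube([73, 73, 449]);
translate([2233, 158, 0]) cube([73, 73, 449]);
translate([2233, 1441, 0]) cube([73, 73, 449]);
translate([315, 158, 237]) cube([1918, 23, 171]);
translate([315, 1491, 237]) cube([1918, 23, 171]);
translate([242, 231, 237]) cube([23, 1210, 171]);
translate([2283, 231, 237]) cube([23, 1210, 171]);
translate([396, 158, 408]) cube([60, 1356, 15]);
translate([537, 158, 408]) cube([60, 1356, 15]);
translate([678, 158, 408]) cube([60, 1356, 15]);
translate([819, 158, 408]) cube([60, 1356, 15]);
translate([960, 158, 408]) cube([60, 1356, 15]);
translate([1101, 158, 408]) cube([60, 1356, 15]);
translate([1242, 158, 408]) cube([60, 1356, 15]);
translate([1383, 158, 408]) cube([60, 1356, 15]);
translate([1524, 158, 408]) cube([60, 1356, 15]);
translate([1665, 158, 408]) cube([60, 1356, 15]);
translate([1806, 158, 408]) cube([60, 1356, 15]);
translate([1947, 158, 408]) cube([60, 1356, 15]);
translate([2088, 158, 408]) cube([60, 1356, 15]);


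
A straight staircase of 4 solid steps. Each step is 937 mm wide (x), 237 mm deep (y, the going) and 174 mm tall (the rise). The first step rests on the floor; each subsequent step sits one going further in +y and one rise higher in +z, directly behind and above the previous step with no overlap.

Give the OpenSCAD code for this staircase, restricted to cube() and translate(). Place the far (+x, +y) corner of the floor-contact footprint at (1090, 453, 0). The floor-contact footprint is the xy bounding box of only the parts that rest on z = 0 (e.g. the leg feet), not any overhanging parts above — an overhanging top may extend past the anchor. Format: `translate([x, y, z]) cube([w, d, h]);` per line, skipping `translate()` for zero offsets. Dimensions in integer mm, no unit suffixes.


translate([153, 216, 0]) cube([937, 237, 174]);
translate([153, 453, 174]) cube([937, 237, 174]);
translate([153, 690, 348]) cube([937, 237, 174]);
translate([153, 927, 522]) cube([937, 237, 174]);


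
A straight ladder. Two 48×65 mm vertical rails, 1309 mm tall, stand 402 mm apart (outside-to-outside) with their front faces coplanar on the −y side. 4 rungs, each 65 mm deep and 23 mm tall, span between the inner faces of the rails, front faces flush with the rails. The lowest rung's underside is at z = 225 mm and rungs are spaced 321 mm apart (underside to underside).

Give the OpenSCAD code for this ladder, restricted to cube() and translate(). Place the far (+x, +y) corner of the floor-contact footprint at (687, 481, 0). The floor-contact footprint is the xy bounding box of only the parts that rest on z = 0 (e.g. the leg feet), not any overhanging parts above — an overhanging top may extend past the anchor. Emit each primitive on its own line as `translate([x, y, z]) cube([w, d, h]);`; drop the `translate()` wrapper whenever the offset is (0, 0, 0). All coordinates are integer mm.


translate([285, 416, 0]) cube([48, 65, 1309]);
translate([639, 416, 0]) cube([48, 65, 1309]);
translate([333, 416, 225]) cube([306, 65, 23]);
translate([333, 416, 546]) cube([306, 65, 23]);
translate([333, 416, 867]) cube([306, 65, 23]);
translate([333, 416, 1188]) cube([306, 65, 23]);


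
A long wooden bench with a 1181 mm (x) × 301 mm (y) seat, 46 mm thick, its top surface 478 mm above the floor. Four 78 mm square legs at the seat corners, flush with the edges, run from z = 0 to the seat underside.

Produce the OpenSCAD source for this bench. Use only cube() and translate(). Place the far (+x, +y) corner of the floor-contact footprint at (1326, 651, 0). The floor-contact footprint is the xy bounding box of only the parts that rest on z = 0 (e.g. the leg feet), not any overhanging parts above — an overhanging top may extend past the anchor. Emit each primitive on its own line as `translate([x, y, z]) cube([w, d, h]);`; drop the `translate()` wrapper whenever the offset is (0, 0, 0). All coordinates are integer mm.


translate([145, 350, 432]) cube([1181, 301, 46]);
translate([145, 350, 0]) cube([78, 78, 432]);
translate([145, 573, 0]) cube([78, 78, 432]);
translate([1248, 350, 0]) cube([78, 78, 432]);
translate([1248, 573, 0]) cube([78, 78, 432]);


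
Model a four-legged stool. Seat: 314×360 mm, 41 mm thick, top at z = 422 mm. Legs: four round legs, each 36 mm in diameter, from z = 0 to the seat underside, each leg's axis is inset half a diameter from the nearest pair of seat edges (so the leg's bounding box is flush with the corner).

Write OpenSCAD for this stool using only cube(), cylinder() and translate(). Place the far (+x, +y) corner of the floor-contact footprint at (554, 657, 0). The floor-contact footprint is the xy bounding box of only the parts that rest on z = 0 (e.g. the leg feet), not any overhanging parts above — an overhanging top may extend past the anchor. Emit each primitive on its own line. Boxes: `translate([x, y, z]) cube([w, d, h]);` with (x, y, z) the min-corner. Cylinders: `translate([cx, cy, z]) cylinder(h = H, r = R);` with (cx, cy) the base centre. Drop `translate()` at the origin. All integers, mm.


// leg_h = 422 - 41 = 381
translate([240, 297, 381]) cube([314, 360, 41]);
translate([258, 315, 0]) cylinder(h = 381, r = 18);
translate([536, 315, 0]) cylinder(h = 381, r = 18);
translate([258, 639, 0]) cylinder(h = 381, r = 18);
translate([536, 639, 0]) cylinder(h = 381, r = 18);


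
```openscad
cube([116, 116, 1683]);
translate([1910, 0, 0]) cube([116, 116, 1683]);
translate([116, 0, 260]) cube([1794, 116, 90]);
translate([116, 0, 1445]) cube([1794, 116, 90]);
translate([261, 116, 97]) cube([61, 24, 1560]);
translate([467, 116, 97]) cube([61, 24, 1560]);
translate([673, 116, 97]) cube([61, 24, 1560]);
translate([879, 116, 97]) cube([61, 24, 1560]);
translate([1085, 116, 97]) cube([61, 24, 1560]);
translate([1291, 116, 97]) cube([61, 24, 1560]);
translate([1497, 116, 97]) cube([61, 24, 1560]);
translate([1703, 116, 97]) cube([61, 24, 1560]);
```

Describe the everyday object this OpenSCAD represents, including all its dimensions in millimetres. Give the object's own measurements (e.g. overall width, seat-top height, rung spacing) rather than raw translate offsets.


A fence section. Two 116×116 mm posts, 1683 mm tall, stand on the floor with a clear span of 1794 mm between their inner faces. Two horizontal rails of 116×90 mm section span the gap between the posts with their undersides at z = 260 mm and z = 1445 mm, flush with the posts' −y face. 8 pickets, each 61 mm wide, 24 mm thick and 1560 mm tall, are fixed to the +y face of the rails with their bottoms at z = 97 mm, spaced across the span with a 145 mm gap after the −x post and between neighbouring pickets, with 146 mm left before the +x post.


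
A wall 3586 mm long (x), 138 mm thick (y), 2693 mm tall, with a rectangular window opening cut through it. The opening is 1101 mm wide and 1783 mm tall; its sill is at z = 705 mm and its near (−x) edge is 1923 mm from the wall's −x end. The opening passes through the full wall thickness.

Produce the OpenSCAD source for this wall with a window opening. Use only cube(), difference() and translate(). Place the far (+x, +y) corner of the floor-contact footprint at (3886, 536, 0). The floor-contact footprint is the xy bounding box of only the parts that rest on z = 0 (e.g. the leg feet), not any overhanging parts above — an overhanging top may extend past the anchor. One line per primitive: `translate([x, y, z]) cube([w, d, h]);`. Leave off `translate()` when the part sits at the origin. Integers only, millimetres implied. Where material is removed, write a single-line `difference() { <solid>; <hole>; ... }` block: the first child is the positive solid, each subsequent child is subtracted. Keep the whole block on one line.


difference() { translate([300, 398, 0]) cube([3586, 138, 2693]); translate([2223, 398, 705]) cube([1101, 138, 1783]); }


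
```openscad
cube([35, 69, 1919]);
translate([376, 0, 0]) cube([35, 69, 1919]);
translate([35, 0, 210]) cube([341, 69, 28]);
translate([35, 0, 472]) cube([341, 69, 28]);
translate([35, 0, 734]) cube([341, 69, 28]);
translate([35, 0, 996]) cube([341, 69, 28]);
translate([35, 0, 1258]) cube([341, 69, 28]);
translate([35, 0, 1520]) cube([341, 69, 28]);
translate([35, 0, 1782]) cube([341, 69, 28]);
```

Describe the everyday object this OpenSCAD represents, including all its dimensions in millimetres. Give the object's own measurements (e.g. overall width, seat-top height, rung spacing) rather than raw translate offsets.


A straight ladder. Two 35×69 mm vertical rails, 1919 mm tall, stand 411 mm apart (outside-to-outside) with their front faces coplanar on the −y side. 7 rungs, each 69 mm deep and 28 mm tall, span between the inner faces of the rails, front faces flush with the rails. The lowest rung's underside is at z = 210 mm and rungs are spaced 262 mm apart (underside to underside).


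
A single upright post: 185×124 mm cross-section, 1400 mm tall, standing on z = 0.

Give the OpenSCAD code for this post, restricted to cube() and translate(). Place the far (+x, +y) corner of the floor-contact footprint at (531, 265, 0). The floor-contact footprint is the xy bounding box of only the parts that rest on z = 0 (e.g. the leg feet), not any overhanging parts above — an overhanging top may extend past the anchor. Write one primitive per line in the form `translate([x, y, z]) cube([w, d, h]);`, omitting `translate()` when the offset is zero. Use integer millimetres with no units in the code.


translate([346, 141, 0]) cube([185, 124, 1400]);


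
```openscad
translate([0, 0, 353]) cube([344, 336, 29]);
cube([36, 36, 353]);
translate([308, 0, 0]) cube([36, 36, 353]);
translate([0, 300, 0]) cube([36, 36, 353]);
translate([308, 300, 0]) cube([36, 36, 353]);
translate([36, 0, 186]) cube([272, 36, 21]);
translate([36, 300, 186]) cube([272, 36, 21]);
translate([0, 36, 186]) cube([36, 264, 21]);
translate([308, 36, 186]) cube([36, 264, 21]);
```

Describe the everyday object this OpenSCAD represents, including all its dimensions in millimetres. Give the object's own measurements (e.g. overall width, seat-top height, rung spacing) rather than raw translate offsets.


A simple wooden stool: a rectangular seat 344 mm (x) by 336 mm (y), 29 mm thick, top face at z = 382 mm, on four square legs, each 36×36 mm in cross-section. The legs rest on z = 0, each flush with a corner of the seat. Four stretchers, 36 mm wide and 21 mm tall, connect adjacent legs with their undersides at z = 186 mm, each running between the inner faces of the legs it joins and aligned with the legs' outer faces on the other axis.


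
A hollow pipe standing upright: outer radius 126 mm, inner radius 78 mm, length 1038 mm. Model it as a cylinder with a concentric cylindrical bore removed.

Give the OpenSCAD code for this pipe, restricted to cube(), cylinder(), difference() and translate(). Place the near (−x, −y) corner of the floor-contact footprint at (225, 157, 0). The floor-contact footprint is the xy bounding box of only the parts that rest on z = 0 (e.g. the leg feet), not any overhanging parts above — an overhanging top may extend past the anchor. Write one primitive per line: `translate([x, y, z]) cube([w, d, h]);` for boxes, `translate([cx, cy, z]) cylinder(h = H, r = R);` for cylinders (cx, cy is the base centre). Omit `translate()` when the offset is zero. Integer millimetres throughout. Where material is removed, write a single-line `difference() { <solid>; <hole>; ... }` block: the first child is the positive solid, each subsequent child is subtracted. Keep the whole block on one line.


difference() { translate([351, 283, 0]) cylinder(h = 1038, r = 126); translate([351, 283, 0]) cylinder(h = 1038, r = 78); }


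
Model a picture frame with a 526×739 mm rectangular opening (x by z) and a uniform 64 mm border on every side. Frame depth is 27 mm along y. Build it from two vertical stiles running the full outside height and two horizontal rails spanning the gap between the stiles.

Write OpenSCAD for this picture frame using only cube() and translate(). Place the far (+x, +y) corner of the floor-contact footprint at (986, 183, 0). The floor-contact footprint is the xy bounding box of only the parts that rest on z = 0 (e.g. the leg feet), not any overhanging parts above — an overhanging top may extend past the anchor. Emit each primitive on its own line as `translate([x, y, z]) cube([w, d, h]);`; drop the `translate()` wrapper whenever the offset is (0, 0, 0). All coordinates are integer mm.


translate([332, 156, 0]) cube([64, 27, 867]);
translate([922, 156, 0]) cube([64, 27, 867]);
translate([396, 156, 0]) cube([526, 27, 64]);
translate([396, 156, 803]) cube([526, 27, 64]);


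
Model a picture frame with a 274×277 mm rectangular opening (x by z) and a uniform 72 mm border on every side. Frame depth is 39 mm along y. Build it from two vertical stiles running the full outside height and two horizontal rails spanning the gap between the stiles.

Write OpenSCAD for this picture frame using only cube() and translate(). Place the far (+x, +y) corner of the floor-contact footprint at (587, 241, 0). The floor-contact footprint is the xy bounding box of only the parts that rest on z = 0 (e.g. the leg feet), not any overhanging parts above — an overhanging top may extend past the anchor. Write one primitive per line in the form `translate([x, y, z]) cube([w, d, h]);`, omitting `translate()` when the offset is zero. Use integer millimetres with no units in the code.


translate([169, 202, 0]) cube([72, 39, 421]);
translate([515, 202, 0]) cube([72, 39, 421]);
translate([241, 202, 0]) cube([274, 39, 72]);
translate([241, 202, 349]) cube([274, 39, 72]);


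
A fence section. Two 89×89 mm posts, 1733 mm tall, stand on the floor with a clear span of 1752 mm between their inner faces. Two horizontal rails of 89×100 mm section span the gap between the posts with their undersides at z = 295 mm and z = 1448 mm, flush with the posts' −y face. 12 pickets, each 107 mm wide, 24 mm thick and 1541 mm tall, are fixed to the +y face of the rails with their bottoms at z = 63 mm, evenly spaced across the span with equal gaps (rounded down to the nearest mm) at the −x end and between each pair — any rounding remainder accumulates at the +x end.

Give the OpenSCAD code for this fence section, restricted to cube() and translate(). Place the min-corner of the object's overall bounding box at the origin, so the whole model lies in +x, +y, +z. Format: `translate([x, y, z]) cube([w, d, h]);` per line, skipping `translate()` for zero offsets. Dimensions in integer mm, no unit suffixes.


cube([89, 89, 1733]);
translate([1841, 0, 0]) cube([89, 89, 1733]);
translate([89, 0, 295]) cube([1752, 89, 100]);
translate([89, 0, 1448]) cube([1752, 89, 100]);
translate([125, 89, 63]) cube([107, 24, 1541]);
translate([268, 89, 63]) cube([107, 24, 1541]);
translate([411, 89, 63]) cube([107, 24, 1541]);
translate([554, 89, 63]) cube([107, 24, 1541]);
translate([697, 89, 63]) cube([107, 24, 1541]);
translate([840, 89, 63]) cube([107, 24, 1541]);
translate([983, 89, 63]) cube([107, 24, 1541]);
translate([1126, 89, 63]) cube([107, 24, 1541]);
translate([1269, 89, 63]) cube([107, 24, 1541]);
translate([1412, 89, 63]) cube([107, 24, 1541]);
translate([1555, 89, 63]) cube([107, 24, 1541]);
translate([1698, 89, 63]) cube([107, 24, 1541]);


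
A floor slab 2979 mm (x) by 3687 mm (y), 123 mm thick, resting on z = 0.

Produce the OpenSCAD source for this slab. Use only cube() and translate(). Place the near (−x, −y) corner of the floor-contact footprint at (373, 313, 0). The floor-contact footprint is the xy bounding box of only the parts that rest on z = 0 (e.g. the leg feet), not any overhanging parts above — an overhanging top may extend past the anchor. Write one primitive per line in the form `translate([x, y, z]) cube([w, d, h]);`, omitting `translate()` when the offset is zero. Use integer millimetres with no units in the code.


translate([373, 313, 0]) cube([2979, 3687, 123]);


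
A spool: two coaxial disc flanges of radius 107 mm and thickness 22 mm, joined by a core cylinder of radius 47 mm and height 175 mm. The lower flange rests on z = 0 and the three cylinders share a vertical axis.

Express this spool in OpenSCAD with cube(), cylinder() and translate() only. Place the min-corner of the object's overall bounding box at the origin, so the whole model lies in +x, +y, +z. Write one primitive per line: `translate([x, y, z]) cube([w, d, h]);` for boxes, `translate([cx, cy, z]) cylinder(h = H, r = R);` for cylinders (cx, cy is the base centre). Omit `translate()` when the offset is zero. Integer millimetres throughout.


translate([107, 107, 0]) cylinder(h = 22, r = 107);
translate([107, 107, 22]) cylinder(h = 175, r = 47);
translate([107, 107, 197]) cylinder(h = 22, r = 107);


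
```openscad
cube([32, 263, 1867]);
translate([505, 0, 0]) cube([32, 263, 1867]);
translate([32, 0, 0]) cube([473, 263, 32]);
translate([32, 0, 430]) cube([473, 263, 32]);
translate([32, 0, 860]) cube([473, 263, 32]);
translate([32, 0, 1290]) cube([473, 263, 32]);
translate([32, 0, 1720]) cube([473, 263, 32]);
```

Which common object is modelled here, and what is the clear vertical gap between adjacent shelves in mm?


A bookshelf. The clear shelf gap is 398 mm.

Two tall side panels with 5 horizontal boards between them — a bookshelf. The first two shelf undersides are at z = 0 and z = 430; with shelf thickness 32, the clear gap is 430 − 0 − 32 = 398 mm.


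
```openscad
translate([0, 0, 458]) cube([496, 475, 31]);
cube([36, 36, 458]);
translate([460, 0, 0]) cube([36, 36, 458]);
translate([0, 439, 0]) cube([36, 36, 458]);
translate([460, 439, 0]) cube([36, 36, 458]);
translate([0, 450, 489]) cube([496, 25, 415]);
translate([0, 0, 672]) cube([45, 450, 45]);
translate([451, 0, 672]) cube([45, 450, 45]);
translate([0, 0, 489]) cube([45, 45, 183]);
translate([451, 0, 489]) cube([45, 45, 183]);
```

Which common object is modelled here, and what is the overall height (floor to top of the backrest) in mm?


A chair. The overall height is 904 mm.

A slab on four corner posts with a tall panel at the back — a chair. The seat slab sits at z = 458 with thickness 31, and the 415 mm backrest starts at the seat top, so the overall height is 458 + 31 + 415 = 904 mm.


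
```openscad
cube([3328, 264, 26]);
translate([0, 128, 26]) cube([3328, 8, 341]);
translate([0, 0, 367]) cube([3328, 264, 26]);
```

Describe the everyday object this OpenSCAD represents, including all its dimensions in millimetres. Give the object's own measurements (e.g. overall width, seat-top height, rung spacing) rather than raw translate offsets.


An I-beam lying along x, 3328 mm long. Overall section height 393 mm. Two flanges 264 mm wide (y) and 26 mm thick, one on the floor and one at the top; a web 8 mm thick runs between them, centred on the flange width.


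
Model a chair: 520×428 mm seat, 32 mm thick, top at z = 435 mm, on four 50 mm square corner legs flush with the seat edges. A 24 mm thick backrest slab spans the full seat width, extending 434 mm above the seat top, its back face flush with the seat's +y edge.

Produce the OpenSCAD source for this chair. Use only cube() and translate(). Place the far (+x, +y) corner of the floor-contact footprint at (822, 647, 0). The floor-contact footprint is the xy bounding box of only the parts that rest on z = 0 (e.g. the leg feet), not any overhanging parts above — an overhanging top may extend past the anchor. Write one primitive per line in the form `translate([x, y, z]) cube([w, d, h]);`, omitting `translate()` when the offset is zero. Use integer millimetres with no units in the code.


translate([302, 219, 403]) cube([520, 428, 32]);
translate([302, 219, 0]) cube([50, 50, 403]);
translate([772, 219, 0]) cube([50, 50, 403]);
translate([302, 597, 0]) cube([50, 50, 403]);
translate([772, 597, 0]) cube([50, 50, 403]);
translate([302, 623, 435]) cube([520, 24, 434]);


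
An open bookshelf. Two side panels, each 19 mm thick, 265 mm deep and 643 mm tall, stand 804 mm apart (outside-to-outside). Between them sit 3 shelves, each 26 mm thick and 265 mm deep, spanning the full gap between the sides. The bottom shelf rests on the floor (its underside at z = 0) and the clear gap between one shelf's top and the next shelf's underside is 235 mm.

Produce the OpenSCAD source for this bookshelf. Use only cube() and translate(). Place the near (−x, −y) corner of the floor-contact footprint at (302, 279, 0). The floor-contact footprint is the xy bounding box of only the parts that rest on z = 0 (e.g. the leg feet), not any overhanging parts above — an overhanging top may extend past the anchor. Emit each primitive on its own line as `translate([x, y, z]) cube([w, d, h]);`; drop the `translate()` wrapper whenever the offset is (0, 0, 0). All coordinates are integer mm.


translate([302, 279, 0]) cube([19, 265, 643]);
translate([1087, 279, 0]) cube([19, 265, 643]);
translate([321, 279, 0]) cube([766, 265, 26]);
translate([321, 279, 261]) cube([766, 265, 26]);
translate([321, 279, 522]) cube([766, 265, 26]);


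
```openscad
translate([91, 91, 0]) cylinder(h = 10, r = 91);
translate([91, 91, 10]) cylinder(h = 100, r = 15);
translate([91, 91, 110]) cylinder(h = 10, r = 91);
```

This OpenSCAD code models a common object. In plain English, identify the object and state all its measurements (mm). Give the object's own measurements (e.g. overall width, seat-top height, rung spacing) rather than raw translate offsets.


A spool: two coaxial disc flanges of radius 91 mm and thickness 10 mm, joined by a core cylinder of radius 15 mm and height 100 mm. The lower flange rests on z = 0 and the three cylinders share a vertical axis.


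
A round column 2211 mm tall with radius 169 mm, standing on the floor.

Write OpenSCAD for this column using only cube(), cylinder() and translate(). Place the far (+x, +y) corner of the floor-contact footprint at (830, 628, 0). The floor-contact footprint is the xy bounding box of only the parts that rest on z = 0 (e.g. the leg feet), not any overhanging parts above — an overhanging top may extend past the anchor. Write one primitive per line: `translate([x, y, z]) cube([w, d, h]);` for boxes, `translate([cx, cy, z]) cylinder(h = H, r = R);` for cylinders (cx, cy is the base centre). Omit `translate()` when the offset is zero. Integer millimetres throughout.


translate([661, 459, 0]) cylinder(h = 2211, r = 169);


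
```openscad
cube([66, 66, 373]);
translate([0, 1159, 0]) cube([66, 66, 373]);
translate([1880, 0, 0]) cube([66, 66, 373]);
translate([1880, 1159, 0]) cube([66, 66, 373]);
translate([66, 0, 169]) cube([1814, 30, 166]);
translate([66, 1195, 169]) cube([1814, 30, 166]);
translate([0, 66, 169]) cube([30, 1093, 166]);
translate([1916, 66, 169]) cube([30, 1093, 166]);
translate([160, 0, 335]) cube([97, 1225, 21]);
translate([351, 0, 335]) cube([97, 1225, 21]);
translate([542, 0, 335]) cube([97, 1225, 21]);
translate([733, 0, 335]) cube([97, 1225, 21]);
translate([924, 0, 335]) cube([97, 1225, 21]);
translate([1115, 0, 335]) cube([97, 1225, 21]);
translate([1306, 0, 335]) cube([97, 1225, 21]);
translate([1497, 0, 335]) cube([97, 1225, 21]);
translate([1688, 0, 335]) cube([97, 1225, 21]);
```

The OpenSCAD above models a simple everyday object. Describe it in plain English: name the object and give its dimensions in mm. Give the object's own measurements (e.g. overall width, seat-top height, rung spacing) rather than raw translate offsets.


A bed frame 1946 mm long (x) by 1225 mm wide (y). Four 66×66 mm corner posts, 373 mm tall, at the corners of the footprint. Four rails of 30 mm thickness and 166 mm height run between adjacent posts with their undersides at z = 169 mm, their outer faces flush with the outside of the frame (the two x-running rails run between the posts' inner faces; the two y-running rails run between the posts' inner faces). 9 slats, each 97 mm wide (x) and 21 mm thick, lie across the top of the two x-running rails, running the full 1225 mm width of the frame in y; along x they sit between the end posts with a 94 mm gap after the −x posts and between neighbouring slats, leaving 95 mm before the +x posts.


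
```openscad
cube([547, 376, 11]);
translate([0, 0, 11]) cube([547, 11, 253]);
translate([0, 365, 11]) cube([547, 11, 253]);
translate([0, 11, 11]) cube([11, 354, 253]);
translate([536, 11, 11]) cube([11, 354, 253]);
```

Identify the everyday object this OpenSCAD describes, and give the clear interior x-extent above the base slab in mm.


An open box. The internal width is 525 mm.

A 547×376 base slab with four walls standing on it — an open box. The base is 547 mm wide and the walls are 11 mm thick, so the internal width is 547 − 2 × 11 = 525 mm.


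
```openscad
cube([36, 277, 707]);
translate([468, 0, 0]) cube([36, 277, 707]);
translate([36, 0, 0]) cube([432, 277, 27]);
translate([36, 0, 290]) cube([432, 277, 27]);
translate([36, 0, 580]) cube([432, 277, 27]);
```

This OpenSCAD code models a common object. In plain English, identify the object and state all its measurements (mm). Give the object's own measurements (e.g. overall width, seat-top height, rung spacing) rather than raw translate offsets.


An open bookshelf. Two side panels, each 36 mm thick, 277 mm deep and 707 mm tall, stand 504 mm apart (outside-to-outside). Between them sit 3 shelves, each 27 mm thick and 277 mm deep, spanning the full gap between the sides. The bottom shelf rests on the floor (its underside at z = 0) and the clear gap between one shelf's top and the next shelf's underside is 263 mm.


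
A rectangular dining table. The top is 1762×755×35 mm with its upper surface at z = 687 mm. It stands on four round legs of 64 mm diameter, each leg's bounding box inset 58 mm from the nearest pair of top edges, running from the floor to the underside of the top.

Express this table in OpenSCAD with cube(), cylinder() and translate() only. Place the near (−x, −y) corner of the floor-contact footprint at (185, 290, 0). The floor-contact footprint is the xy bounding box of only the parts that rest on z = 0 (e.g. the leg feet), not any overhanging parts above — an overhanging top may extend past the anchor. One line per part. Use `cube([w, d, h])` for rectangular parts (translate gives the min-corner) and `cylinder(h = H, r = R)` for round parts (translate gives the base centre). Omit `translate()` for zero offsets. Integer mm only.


translate([127, 232, 652]) cube([1762, 755, 35]);
translate([217, 322, 0]) cylinder(h = 652, r = 32);
translate([1799, 322, 0]) cylinder(h = 652, r = 32);
translate([217, 897, 0]) cylinder(h = 652, r = 32);
translate([1799, 897, 0]) cylinder(h = 652, r = 32);


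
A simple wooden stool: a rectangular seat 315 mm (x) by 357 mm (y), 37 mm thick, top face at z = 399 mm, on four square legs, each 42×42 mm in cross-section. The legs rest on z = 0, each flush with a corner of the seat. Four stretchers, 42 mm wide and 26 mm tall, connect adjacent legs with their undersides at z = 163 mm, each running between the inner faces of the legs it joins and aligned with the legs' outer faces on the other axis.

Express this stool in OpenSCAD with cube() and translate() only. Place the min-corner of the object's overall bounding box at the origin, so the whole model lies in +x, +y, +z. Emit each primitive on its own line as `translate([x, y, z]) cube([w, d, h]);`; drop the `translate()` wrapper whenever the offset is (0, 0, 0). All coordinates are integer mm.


// leg_h = 399 - 37 = 362
// stretcher span = 315 - 2*42 = 231
translate([0, 0, 362]) cube([315, 357, 37]);
cube([42, 42, 362]);
translate([273, 0, 0]) cube([42, 42, 362]);
translate([0, 315, 0]) cube([42, 42, 362]);
translate([273, 315, 0]) cube([42, 42, 362]);
translate([42, 0, 163]) cube([231, 42, 26]);
translate([42, 315, 163]) cube([231, 42, 26]);
translate([0, 42, 163]) cube([42, 273, 26]);
translate([273, 42, 163]) cube([42, 273, 26]);


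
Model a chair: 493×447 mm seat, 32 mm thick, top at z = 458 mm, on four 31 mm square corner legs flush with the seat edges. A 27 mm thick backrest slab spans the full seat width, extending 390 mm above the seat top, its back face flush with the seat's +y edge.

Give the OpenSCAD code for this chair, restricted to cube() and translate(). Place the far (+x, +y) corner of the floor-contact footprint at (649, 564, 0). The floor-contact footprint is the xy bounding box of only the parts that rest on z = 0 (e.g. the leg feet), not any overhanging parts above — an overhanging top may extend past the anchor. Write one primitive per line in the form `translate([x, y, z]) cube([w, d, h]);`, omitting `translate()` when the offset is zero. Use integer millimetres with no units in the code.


// leg_h = 458 - 32 = 426
translate([156, 117, 426]) cube([493, 447, 32]);
translate([156, 117, 0]) cube([31, 31, 426]);
translate([618, 117, 0]) cube([31, 31, 426]);
translate([156, 533, 0]) cube([31, 31, 426]);
translate([618, 533, 0]) cube([31, 31, 426]);
translate([156, 537, 458]) cube([493, 27, 390]);


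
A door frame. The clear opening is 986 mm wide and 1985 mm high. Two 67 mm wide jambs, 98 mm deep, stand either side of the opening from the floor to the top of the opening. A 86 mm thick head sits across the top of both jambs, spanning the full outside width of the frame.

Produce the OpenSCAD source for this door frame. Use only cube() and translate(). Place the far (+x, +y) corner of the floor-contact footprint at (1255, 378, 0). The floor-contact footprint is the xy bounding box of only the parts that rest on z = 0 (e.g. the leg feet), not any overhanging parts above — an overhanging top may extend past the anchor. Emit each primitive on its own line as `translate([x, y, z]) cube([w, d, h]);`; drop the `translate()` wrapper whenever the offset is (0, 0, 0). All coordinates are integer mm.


translate([135, 280, 0]) cube([67, 98, 1985]);
translate([1188, 280, 0]) cube([67, 98, 1985]);
translate([135, 280, 1985]) cube([1120, 98, 86]);


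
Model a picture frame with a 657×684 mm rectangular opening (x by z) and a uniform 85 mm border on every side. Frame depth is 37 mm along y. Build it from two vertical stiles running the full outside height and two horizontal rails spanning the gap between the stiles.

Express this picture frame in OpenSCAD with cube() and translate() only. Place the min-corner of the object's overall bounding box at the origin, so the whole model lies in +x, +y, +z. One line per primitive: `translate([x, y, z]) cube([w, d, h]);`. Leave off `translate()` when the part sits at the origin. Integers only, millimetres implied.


cube([85, 37, 854]);
translate([742, 0, 0]) cube([85, 37, 854]);
translate([85, 0, 0]) cube([657, 37, 85]);
translate([85, 0, 769]) cube([657, 37, 85]);


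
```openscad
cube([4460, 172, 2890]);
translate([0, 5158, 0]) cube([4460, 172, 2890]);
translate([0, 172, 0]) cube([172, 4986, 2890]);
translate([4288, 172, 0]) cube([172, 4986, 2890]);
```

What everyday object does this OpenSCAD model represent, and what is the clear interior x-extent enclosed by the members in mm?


A house (or room) frame. The interior width is 4116 mm.

Four 2890 mm walls enclosing a rectangle with no floor or roof — a room or house frame. Outside width is 4460 mm and wall thickness is 172 mm, so the interior width is 4460 − 2 × 172 = 4116 mm.


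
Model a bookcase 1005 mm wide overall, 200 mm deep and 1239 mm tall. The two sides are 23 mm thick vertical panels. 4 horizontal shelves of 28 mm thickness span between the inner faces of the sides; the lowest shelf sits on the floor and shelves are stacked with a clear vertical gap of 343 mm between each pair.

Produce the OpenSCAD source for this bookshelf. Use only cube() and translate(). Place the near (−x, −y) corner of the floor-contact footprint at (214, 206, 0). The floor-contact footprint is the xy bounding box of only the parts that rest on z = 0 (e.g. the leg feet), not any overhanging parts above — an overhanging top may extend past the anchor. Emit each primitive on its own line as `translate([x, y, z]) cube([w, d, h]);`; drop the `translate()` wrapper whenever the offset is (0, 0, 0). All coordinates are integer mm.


translate([214, 206, 0]) cube([23, 200, 1239]);
translate([1196, 206, 0]) cube([23, 200, 1239]);
translate([237, 206, 0]) cube([959, 200, 28]);
translate([237, 206, 371]) cube([959, 200, 28]);
translate([237, 206, 742]) cube([959, 200, 28]);
translate([237, 206, 1113]) cube([959, 200, 28]);


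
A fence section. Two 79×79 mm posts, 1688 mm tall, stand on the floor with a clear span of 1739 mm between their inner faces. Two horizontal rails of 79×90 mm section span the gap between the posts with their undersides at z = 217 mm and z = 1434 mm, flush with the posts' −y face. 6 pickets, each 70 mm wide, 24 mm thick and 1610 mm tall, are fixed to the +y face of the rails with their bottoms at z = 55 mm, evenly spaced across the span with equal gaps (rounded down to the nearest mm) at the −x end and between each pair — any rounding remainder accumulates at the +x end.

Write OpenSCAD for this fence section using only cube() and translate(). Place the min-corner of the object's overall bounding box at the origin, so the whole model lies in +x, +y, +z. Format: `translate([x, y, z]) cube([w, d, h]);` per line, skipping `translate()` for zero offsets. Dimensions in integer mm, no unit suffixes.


cube([79, 79, 1688]);
translate([1818, 0, 0]) cube([79, 79, 1688]);
translate([79, 0, 217]) cube([1739, 79, 90]);
translate([79, 0, 1434]) cube([1739, 79, 90]);
translate([267, 79, 55]) cube([70, 24, 1610]);
translate([525, 79, 55]) cube([70, 24, 1610]);
translate([783, 79, 55]) cube([70, 24, 1610]);
translate([1041, 79, 55]) cube([70, 24, 1610]);
translate([1299, 79, 55]) cube([70, 24, 1610]);
translate([1557, 79, 55]) cube([70, 24, 1610]);


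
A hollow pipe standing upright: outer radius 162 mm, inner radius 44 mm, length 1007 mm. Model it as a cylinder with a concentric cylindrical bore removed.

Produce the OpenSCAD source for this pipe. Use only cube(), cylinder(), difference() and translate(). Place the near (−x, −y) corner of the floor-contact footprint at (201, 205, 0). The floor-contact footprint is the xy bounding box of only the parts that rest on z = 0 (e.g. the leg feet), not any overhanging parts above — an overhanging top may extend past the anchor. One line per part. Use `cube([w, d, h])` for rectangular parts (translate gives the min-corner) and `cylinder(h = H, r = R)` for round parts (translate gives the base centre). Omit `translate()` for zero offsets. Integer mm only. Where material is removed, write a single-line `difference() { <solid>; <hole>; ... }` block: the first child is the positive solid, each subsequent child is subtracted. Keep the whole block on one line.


difference() { translate([363, 367, 0]) cylinder(h = 1007, r = 162); translate([363, 367, 0]) cylinder(h = 1007, r = 44); }


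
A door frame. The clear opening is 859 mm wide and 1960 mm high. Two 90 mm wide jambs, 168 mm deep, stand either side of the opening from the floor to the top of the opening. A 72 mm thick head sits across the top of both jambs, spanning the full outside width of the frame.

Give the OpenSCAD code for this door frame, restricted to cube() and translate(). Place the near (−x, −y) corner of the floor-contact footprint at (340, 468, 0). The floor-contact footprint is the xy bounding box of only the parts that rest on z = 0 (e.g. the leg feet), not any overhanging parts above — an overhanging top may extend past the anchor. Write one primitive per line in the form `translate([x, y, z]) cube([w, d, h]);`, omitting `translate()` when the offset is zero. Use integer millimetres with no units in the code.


translate([340, 468, 0]) cube([90, 168, 1960]);
translate([1289, 468, 0]) cube([90, 168, 1960]);
translate([340, 468, 1960]) cube([1039, 168, 72]);


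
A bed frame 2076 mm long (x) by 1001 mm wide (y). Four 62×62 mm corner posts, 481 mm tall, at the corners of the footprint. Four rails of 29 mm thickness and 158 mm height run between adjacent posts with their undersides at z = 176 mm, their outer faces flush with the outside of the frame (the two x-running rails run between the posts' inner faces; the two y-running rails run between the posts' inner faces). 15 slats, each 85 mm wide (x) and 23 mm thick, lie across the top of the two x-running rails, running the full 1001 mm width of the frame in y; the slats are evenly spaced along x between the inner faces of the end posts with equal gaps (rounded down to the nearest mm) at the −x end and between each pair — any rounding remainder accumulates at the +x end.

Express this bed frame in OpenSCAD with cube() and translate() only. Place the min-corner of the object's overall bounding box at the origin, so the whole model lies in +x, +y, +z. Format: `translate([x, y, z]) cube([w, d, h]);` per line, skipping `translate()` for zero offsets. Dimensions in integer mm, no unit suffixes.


cube([62, 62, 481]);
translate([0, 939, 0]) cube([62, 62, 481]);
translate([2014, 0, 0]) cube([62, 62, 481]);
translate([2014, 939, 0]) cube([62, 62, 481]);
translate([62, 0, 176]) cube([1952, 29, 158]);
translate([62, 972, 176]) cube([1952, 29, 158]);
translate([0, 62, 176]) cube([29, 877, 158]);
translate([2047, 62, 176]) cube([29, 877, 158]);
translate([104, 0, 334]) cube([85, 1001, 23]);
translate([231, 0, 334]) cube([85, 1001, 23]);
translate([358, 0, 334]) cube([85, 1001, 23]);
translate([485, 0, 334]) cube([85, 1001, 23]);
translate([612, 0, 334]) cube([85, 1001, 23]);
translate([739, 0, 334]) cube([85, 1001, 23]);
translate([866, 0, 334]) cube([85, 1001, 23]);
translate([993, 0, 334]) cube([85, 1001, 23]);
translate([1120, 0, 334]) cube([85, 1001, 23]);
translate([1247, 0, 334]) cube([85, 1001, 23]);
translate([1374, 0, 334]) cube([85, 1001, 23]);
translate([1501, 0, 334]) cube([85, 1001, 23]);
translate([1628, 0, 334]) cube([85, 1001, 23]);
translate([1755, 0, 334]) cube([85, 1001, 23]);
translate([1882, 0, 334]) cube([85, 1001, 23]);


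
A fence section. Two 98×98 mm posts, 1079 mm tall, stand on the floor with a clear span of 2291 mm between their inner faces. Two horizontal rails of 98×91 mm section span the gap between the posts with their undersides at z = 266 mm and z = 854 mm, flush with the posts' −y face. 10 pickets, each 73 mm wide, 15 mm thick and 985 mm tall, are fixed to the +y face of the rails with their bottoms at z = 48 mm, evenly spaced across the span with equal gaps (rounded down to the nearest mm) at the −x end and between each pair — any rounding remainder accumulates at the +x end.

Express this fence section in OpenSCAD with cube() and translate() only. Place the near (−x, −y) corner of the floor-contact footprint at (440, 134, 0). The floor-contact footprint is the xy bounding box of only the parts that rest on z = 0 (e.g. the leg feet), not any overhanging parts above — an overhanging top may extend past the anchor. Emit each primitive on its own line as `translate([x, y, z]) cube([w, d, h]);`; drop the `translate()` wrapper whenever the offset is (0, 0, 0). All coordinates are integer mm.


translate([440, 134, 0]) cube([98, 98, 1079]);
translate([2829, 134, 0]) cube([98, 98, 1079]);
translate([538, 134, 266]) cube([2291, 98, 91]);
translate([538, 134, 854]) cube([2291, 98, 91]);
translate([679, 232, 48]) cube([73, 15, 985]);
translate([893, 232, 48]) cube([73, 15, 985]);
translate([1107, 232, 48]) cube([73, 15, 985]);
translate([1321, 232, 48]) cube([73, 15, 985]);
translate([1535, 232, 48]) cube([73, 15, 985]);
translate([1749, 232, 48]) cube([73, 15, 985]);
translate([1963, 232, 48]) cube([73, 15, 985]);
translate([2177, 232, 48]) cube([73, 15, 985]);
translate([2391, 232, 48]) cube([73, 15, 985]);
translate([2605, 232, 48]) cube([73, 15, 985]);
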